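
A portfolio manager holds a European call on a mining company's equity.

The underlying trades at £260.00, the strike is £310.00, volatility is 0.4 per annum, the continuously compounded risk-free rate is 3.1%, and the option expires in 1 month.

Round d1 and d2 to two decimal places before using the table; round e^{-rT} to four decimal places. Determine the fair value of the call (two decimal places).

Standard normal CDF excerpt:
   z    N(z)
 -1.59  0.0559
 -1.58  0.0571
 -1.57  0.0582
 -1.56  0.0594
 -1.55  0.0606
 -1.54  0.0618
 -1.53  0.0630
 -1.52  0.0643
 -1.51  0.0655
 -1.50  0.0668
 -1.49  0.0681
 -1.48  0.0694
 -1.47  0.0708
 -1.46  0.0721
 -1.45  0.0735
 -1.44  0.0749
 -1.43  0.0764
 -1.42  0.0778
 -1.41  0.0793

σ√T = 0.4 × 0.2887 = 0.1155
d₁ = [ln(260/310) + (0.031 + 0.4²/2)·0.08333] / 0.1155 = [-0.1759 + 0.0093] / 0.1155 = -1.4432 ⇒ -1.44
d₂ = d₁ − σ√T = -1.4432 − 0.1155 = -1.5586 ⇒ -1.56
e^(−rT) = e^(−0.031·0.08333) = 0.9974
C = 260·N(-1.44) − 310·0.9974·N(-1.56) = 260·0.0749 − 310·0.9974·0.0594 = 19.4740 − 18.3661 = 1.1079

£1.11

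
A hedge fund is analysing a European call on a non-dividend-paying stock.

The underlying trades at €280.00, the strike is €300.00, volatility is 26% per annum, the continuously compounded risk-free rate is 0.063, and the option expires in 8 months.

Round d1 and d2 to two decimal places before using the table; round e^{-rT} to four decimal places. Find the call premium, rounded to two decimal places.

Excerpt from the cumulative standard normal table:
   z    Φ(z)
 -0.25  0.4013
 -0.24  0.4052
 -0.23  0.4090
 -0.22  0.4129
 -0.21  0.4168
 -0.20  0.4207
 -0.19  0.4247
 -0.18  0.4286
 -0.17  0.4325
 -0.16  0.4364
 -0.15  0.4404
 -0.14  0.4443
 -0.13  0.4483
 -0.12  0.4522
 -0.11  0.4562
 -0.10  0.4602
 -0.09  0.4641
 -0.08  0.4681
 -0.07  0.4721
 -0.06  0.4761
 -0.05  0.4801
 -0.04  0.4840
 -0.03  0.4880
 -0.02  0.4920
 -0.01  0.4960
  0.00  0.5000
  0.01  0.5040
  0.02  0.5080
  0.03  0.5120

€20.10

T = 0.6667;  σ√T = 0.2123
d₁ = [ln(280/300) + (0.063 + 0.26²/2)·0.6667] / 0.2123 = [-0.0690 + 0.0645] / 0.2123 = -0.0210 which rounds to -0.02
d₂ = d₁ − σ√T = -0.0210 − 0.2123 = -0.2333 which rounds to -0.23
exp(−rT) = exp(−0.063·0.6667) = 0.9589
N(d₁) = N(-0.02) = 0.4920;  N(d₂) = N(-0.23) = 0.4090
C = 280·0.4920 − 300·0.9589·0.4090 = 137.7600 − 117.6570 = 20.1030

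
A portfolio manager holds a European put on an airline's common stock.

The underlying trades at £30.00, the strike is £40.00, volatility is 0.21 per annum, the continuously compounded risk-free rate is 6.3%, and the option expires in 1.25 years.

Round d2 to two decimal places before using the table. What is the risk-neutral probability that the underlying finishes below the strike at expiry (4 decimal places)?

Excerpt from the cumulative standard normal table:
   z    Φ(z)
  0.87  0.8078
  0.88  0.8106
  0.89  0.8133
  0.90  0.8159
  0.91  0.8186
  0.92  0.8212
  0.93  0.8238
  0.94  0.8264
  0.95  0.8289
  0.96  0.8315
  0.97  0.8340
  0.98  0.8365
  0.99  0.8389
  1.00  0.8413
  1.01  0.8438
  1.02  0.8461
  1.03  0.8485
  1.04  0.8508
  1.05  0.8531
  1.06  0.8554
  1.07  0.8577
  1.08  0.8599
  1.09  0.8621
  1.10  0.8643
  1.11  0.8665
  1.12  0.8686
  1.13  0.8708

σ√T = 0.21 × 1.1180 = 0.2348
d₁ = [ln(30/40) + (0.063 + 0.21²/2)·1.25] / 0.2348 = [-0.2877 + 0.1063] / 0.2348 = -0.7725 → -0.77
d₂ = d₁ − σ√T = -0.7725 − 0.2348 = -1.0073 → -1.01
Pr(exercise) under Q = N(−d₂) = N(1.01) = 0.8438

0.8438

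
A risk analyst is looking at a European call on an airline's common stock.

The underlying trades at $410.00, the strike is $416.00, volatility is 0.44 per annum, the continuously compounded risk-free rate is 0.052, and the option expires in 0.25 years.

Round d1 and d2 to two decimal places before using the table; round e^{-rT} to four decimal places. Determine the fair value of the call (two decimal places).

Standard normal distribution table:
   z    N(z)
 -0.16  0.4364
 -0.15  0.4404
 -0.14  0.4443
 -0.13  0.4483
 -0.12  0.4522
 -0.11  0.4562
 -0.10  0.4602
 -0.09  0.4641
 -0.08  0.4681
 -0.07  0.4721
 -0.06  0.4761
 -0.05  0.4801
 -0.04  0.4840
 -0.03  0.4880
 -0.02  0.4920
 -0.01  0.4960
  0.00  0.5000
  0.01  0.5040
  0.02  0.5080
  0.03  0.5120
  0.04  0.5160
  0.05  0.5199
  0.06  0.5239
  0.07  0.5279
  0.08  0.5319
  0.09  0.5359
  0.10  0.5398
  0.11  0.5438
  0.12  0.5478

σ√T = 0.44·√0.25 = 0.2200
d₁ = [ln(410/416) + (0.052 + 0.44²/2)·0.25] / 0.2200 = [-0.0145 + 0.0372] / 0.2200 = 0.1031 which rounds to 0.10
d₂ = d₁ − σ√T = 0.1031 − 0.2200 = -0.1169 which rounds to -0.12
e^(−rT) = e^(−0.052·0.25) = 0.9871
N(d₁) = N(0.10) = 0.5398;  N(d₂) = N(-0.12) = 0.4522
C = 410·0.5398 − 416·0.9871·0.4522 = 221.3180 − 185.6885 = 35.6295

$35.63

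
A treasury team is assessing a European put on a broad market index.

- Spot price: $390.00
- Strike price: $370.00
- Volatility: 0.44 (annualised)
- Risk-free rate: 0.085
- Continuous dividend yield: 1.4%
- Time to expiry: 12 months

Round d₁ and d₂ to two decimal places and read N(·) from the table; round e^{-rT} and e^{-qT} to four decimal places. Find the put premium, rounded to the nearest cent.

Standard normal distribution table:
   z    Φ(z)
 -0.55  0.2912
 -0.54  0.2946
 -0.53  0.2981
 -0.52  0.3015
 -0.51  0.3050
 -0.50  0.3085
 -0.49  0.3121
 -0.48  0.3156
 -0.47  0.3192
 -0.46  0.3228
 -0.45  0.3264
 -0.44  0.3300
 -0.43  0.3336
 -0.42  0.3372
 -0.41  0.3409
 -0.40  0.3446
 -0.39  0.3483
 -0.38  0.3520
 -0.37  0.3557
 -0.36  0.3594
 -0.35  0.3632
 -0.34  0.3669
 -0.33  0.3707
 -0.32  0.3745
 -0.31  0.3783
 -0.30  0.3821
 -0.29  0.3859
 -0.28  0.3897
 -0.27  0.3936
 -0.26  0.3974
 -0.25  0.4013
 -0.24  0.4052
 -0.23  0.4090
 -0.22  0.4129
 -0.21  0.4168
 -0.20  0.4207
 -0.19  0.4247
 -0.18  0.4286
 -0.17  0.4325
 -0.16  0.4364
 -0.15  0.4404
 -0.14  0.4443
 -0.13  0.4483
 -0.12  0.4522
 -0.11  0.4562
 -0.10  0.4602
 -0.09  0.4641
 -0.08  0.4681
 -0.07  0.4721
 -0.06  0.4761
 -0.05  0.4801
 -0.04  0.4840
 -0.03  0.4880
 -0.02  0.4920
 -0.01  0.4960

$43.16

σ√T = 0.44·√1 = 0.4400
d₁ = [ln(390/370) + (0.085 − 0.014 + 0.44²/2)·1] / 0.4400 = [0.0526 + 0.1678] / 0.4400 = 0.5010 which rounds to 0.50
d₂ = d₁ − σ√T = 0.5010 − 0.4400 = 0.0610 which rounds to 0.06
exp(−qT) = exp(−0.014·1) = 0.9861;  exp(−rT) = exp(−0.085·1) = 0.9185
N(−d₂) = N(-0.06) = 0.4761;  N(−d₁) = N(-0.50) = 0.3085
P = 370·0.9185·0.4761 − 390·0.9861·0.3085 = 161.8002 − 118.6426 = 43.1576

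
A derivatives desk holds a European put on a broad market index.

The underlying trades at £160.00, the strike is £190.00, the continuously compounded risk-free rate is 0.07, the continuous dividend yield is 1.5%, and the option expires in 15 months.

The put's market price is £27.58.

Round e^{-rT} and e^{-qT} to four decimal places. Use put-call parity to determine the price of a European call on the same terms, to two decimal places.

£10.53

exp(−qT) = exp(−0.015·1.25) = 0.9814;  exp(−rT) = exp(−0.07·1.25) = 0.9162
Put-call parity: C − P = S·e^(−qT) − K·e^(−rT) = 160·0.9814 − 190·0.9162 = 157.0240 − 174.0780 = -17.0540
C = P + (C − P) = 27.58 + (-17.0540) = 10.5260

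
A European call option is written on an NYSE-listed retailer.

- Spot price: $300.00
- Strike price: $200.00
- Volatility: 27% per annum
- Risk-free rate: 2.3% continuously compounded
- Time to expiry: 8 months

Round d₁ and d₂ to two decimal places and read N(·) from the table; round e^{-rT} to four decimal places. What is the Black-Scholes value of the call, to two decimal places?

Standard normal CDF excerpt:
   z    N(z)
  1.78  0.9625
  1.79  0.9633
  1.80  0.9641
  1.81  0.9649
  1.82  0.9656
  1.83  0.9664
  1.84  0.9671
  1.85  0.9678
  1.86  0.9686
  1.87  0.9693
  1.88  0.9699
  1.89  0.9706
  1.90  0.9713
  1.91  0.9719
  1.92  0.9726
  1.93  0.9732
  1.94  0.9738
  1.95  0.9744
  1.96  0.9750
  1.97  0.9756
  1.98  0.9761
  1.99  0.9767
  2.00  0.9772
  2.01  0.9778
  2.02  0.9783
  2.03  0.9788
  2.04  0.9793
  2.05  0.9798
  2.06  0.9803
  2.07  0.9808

σ√T = 0.27 × 0.8165 = 0.2205
d₁ = [ln(300/200) + (0.023 + 0.27²/2)·0.6667] / 0.2205 = [0.4055 + 0.0396] / 0.2205 = 2.0190 → 2.02
d₂ = d₁ − σ√T = 2.0190 − 0.2205 = 1.7986 → 1.80
exp(−rT) = exp(−0.023·0.6667) = 0.9848
N(d₁) = N(2.02) = 0.9783;  N(d₂) = N(1.80) = 0.9641
C = 300·0.9783 − 200·0.9848·0.9641 = 293.4900 − 189.8891 = 103.6009

$103.60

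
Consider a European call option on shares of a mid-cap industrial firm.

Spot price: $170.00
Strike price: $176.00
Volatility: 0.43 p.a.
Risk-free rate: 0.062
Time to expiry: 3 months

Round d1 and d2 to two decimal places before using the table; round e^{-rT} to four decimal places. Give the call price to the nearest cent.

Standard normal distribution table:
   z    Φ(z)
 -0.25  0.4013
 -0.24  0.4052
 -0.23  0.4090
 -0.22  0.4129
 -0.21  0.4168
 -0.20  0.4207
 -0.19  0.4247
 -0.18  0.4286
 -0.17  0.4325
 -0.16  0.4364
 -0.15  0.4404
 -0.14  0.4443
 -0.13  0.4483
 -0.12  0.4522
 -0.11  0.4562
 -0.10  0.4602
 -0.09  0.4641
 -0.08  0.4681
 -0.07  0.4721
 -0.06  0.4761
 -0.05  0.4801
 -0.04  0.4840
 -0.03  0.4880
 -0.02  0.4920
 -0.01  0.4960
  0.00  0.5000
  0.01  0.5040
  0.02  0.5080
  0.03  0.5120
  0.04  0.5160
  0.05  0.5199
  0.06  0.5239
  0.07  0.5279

$13.46

T = 0.25;  σ√T = 0.2150
ln(S/K) + (r + σ²/2)T = ln(170/176) + (0.062 + 0.43²/2)·0.25 = -0.0347 + 0.0386 = 0.0039
d₁ = 0.0039 / 0.2150 = 0.0183 → 0.02
d₂ = d₁ − σ√T = 0.0183 − 0.2150 = -0.1967 → -0.20
exp(−rT) = exp(−0.062·0.25) = 0.9846
N(d₁) = N(0.02) = 0.5080;  N(d₂) = N(-0.20) = 0.4207
C = 170·0.5080 − 176·0.9846·0.4207 = 86.3600 − 72.9029 = 13.4571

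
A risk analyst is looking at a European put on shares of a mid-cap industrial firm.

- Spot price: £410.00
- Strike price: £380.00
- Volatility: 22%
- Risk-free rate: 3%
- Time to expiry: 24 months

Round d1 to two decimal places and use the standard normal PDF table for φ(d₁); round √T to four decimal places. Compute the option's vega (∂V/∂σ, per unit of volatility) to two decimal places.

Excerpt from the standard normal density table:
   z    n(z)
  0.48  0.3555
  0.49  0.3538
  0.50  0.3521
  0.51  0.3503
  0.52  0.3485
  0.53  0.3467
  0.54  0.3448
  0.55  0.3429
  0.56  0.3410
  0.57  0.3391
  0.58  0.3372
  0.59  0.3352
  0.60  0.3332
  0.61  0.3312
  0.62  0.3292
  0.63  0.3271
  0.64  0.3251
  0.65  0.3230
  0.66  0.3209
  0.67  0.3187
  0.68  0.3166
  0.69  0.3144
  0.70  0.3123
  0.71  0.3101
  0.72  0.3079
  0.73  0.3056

T = 2;  σ√T = 0.3111
d₁ = [ln(410/380) + (0.03 + ½·0.22²)·2] / (σ√T) = (0.0760 + 0.1084) / 0.3111 = 0.5926 ≈ 0.59
√T = √2 = 1.4142
φ(d₁) = φ(0.59) = 0.3352
vega = S·φ(d₁)·√T = 410·0.3352·1.4142 = 194.3563

194.36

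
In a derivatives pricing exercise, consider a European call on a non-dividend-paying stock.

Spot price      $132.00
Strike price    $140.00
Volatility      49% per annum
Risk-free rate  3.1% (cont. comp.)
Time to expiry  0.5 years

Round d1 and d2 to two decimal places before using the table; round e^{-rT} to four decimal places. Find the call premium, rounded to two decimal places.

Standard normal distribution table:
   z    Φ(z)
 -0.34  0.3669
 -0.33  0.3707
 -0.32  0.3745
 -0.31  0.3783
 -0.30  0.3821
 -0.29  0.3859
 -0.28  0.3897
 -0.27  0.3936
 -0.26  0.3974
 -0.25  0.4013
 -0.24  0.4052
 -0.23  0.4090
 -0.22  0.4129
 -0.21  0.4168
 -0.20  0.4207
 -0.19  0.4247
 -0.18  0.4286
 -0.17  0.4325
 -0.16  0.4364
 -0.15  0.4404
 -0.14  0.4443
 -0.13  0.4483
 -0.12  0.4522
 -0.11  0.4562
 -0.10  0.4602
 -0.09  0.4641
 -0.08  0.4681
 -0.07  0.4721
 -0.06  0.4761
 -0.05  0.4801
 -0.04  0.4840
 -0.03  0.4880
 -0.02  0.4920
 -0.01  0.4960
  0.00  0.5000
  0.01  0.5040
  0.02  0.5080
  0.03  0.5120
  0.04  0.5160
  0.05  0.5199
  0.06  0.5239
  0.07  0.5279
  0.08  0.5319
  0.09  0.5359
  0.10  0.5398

$15.96

T = 0.5;  σ√T = 0.3465
d₁ = [ln(132/140) + (0.031 + ½·0.49²)·0.5] / (σ√T) = (-0.0588 + 0.0755) / 0.3465 = 0.0482 which rounds to 0.05
d₂ = 0.0482 − 0.3465 = -0.2983 which rounds to -0.30
e^(−rT) = e^(−0.031·0.5) = 0.9846
N(d₁) = N(0.05) = 0.5199;  N(d₂) = N(-0.30) = 0.3821
C = 132·0.5199 − 140·0.9846·0.3821 = 68.6268 − 52.6702 = 15.9566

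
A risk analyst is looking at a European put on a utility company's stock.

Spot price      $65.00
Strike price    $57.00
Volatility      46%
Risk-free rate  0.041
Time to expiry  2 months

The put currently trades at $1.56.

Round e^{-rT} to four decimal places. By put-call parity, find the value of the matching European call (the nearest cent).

$9.95

exp(−rT) = exp(−0.041·0.1667) = 0.9932
Put-call parity: C − P = S − K·e^(−rT) = 65 − 57·0.9932 = 65 − 56.6124 = 8.3876
C = P + (C − P) = 1.56 + (8.3876) = 9.9476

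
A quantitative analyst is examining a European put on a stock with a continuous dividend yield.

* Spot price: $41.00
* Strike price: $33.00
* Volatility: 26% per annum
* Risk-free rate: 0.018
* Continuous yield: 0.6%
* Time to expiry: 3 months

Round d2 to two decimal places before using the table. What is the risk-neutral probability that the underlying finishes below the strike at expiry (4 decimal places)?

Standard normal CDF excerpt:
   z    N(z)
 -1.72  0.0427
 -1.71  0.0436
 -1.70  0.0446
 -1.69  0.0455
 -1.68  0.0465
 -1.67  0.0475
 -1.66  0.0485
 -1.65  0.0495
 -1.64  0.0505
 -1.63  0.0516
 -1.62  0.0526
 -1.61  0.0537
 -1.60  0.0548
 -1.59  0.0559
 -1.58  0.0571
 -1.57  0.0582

σ√T = 0.26·√0.25 = 0.1300
ln(S/K) + (r − q + σ²/2)T = ln(41/33) + (0.018 − 0.006 + 0.26²/2)·0.25 = 0.2171 + 0.0115 = 0.2285
d₁ = 0.2285 / 0.1300 = 1.7578 which rounds to 1.76
d₂ = d₁ − σ√T = 1.7578 − 0.1300 = 1.6278 which rounds to 1.63
Risk-neutral Pr[S_T < K] = N(−d₂) = N(-1.63) = 0.0516

0.0516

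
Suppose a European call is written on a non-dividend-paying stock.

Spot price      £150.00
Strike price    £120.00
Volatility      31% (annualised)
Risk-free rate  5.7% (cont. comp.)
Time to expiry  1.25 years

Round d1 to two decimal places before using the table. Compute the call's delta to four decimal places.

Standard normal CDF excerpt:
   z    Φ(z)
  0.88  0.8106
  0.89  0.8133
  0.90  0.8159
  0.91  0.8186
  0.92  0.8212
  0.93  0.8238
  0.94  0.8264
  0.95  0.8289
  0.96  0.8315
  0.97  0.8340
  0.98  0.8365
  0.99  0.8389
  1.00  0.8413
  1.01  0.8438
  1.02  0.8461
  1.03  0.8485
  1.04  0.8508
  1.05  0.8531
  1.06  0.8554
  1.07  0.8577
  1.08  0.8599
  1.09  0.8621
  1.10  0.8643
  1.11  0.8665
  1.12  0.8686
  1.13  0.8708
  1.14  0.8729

0.8461

T = 1.25;  σ√T = 0.3466
d₁ = [ln(150/120) + (0.057 + 0.31²/2)·1.25] / 0.3466 = [0.2231 + 0.1313] / 0.3466 = 1.0227 → 1.02
N(d₁) = N(1.02) = 0.8461
Δ_call = N(d₁) = 0.8461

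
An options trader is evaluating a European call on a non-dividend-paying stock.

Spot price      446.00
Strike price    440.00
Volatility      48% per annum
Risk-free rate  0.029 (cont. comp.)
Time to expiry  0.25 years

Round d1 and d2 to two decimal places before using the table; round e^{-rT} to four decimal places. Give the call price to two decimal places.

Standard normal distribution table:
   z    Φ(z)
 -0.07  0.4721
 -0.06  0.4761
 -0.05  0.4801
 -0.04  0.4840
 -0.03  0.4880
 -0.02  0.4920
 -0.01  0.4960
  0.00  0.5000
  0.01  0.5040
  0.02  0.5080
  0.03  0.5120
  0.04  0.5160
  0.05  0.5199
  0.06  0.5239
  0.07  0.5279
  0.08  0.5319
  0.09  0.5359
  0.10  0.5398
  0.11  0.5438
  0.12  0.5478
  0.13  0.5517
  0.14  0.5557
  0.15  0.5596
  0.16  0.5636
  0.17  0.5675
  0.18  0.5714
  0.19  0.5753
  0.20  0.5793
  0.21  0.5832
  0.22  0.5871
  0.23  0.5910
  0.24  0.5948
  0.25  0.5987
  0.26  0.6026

46.93

σ√T = 0.48 × 0.5000 = 0.2400
d₁ = [ln(446/440) + (0.029 + 0.48²/2)·0.25] / 0.2400 = [0.0135 + 0.0360] / 0.2400 = 0.2066 → 0.21
d₂ = d₁ − σ√T = 0.2066 − 0.2400 = -0.0334 → -0.03
exp(−rT) = exp(−0.029·0.25) = 0.9928
C = 446·N(0.21) − 440·0.9928·N(-0.03) = 446·0.5832 − 440·0.9928·0.4880 = 260.1072 − 213.1740 = 46.9332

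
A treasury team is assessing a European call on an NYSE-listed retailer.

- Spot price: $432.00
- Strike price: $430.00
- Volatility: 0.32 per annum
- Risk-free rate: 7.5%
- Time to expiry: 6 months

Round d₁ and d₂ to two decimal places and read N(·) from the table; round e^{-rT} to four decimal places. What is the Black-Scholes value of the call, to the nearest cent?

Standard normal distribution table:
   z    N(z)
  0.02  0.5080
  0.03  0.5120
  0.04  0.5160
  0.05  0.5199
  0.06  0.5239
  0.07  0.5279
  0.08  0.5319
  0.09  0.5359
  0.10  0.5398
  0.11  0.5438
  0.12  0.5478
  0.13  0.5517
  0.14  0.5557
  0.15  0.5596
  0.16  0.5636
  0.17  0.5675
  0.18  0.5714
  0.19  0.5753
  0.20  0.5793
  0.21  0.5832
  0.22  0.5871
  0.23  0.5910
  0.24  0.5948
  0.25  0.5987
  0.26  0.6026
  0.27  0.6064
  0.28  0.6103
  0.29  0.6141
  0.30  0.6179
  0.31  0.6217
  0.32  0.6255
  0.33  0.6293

T = 0.5;  σ√T = 0.2263
d₁ = [ln(432/430) + (0.075 + 0.32²/2)·0.5] / 0.2263 = [0.0046 + 0.0631] / 0.2263 = 0.2994 ⇒ 0.30
d₂ = d₁ − σ√T = 0.2994 − 0.2263 = 0.0731 ⇒ 0.07
exp(−rT) = exp(−0.075·0.5) = 0.9632
C = 432·N(0.30) − 430·0.9632·N(0.07) = 432·0.6179 − 430·0.9632·0.5279 = 266.9328 − 218.6435 = 48.2893

$48.29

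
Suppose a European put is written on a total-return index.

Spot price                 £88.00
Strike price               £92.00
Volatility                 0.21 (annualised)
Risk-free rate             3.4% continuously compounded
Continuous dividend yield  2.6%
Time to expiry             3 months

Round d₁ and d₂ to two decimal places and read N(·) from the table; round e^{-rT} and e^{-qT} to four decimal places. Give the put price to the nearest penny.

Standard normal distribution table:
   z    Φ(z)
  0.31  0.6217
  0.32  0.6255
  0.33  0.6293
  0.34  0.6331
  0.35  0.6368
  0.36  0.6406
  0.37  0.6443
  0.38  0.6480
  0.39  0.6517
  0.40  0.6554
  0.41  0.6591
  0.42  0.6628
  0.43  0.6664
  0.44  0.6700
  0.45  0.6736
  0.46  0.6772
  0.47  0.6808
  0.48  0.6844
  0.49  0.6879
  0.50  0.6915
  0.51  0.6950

£6.10

σ√T = 0.21·√0.25 = 0.1050
ln(S/K) + (r − q + σ²/2)T = ln(88/92) + (0.034 − 0.026 + 0.21²/2)·0.25 = -0.0445 + 0.0075 = -0.0369
d₁ = -0.0369 / 0.1050 = -0.3518 which rounds to -0.35
d₂ = d₁ − σ√T = -0.3518 − 0.1050 = -0.4568 which rounds to -0.46
exp(−qT) = exp(−0.026·0.25) = 0.9935;  exp(−rT) = exp(−0.034·0.25) = 0.9915
N(−d₂) = N(0.46) = 0.6772;  N(−d₁) = N(0.35) = 0.6368
P = 92·0.9915·0.6772 − 88·0.9935·0.6368 = 61.7728 − 55.6742 = 6.0987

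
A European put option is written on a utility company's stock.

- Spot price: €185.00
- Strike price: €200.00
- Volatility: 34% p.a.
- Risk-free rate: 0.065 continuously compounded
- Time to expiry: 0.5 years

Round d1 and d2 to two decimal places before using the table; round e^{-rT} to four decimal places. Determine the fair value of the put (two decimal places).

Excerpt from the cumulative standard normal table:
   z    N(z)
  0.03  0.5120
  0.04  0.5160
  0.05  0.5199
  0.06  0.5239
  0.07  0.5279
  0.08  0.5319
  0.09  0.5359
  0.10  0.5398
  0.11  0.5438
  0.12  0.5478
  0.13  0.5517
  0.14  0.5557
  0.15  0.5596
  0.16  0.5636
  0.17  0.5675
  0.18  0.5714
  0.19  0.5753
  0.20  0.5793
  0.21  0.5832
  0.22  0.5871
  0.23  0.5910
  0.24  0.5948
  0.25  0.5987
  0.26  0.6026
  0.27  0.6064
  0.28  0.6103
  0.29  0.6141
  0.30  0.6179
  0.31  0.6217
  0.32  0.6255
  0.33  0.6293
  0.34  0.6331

€22.70

σ√T = 0.34 × 0.7071 = 0.2404
ln(S/K) + (r + σ²/2)T = ln(185/200) + (0.065 + 0.34²/2)·0.5 = -0.0780 + 0.0614 = -0.0166
d₁ = -0.0166 / 0.2404 = -0.0689 ≈ -0.07
d₂ = d₁ − σ√T = -0.0689 − 0.2404 = -0.3093 ≈ -0.31
e^(−rT) = e^(−0.065·0.5) = 0.9680
N(−d₂) = N(0.31) = 0.6217;  N(−d₁) = N(0.07) = 0.5279
P = 200·0.9680·0.6217 − 185·0.5279 = 120.3611 − 97.6615 = 22.6996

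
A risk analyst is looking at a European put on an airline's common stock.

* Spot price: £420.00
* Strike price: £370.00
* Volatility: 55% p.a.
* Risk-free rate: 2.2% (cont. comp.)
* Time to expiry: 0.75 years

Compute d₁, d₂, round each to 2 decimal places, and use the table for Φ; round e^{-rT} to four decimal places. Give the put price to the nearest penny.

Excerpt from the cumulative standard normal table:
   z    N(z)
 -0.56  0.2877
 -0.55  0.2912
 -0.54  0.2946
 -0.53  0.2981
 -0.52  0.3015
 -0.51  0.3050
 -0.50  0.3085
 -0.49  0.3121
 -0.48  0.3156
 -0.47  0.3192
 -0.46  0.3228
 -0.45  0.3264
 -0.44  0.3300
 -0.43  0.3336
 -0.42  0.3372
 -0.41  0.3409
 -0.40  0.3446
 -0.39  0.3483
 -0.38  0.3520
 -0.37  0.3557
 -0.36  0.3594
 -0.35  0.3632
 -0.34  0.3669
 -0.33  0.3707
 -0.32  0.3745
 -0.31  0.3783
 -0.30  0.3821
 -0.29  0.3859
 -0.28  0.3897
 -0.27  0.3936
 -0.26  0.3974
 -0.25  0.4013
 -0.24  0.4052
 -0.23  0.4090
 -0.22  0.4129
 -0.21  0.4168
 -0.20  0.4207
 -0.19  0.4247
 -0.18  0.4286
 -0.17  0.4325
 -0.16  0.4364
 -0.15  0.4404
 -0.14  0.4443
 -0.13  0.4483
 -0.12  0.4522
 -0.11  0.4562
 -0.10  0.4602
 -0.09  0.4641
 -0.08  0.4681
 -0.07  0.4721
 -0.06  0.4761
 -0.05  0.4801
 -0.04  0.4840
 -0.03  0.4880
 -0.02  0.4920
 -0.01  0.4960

T = 0.75;  σ√T = 0.4763
d₁ = [ln(420/370) + (0.022 + ½·0.55²)·0.75] / (σ√T) = (0.1268 + 0.1299) / 0.4763 = 0.5389 which rounds to 0.54
d₂ = 0.5389 − 0.4763 = 0.0626 which rounds to 0.06
e^(−rT) = e^(−0.022·0.75) = 0.9836
P = 370·0.9836·N(-0.06) − 420·N(-0.54) = 370·0.9836·0.4761 − 420·0.2946 = 173.2680 − 123.7320 = 49.5360

£49.54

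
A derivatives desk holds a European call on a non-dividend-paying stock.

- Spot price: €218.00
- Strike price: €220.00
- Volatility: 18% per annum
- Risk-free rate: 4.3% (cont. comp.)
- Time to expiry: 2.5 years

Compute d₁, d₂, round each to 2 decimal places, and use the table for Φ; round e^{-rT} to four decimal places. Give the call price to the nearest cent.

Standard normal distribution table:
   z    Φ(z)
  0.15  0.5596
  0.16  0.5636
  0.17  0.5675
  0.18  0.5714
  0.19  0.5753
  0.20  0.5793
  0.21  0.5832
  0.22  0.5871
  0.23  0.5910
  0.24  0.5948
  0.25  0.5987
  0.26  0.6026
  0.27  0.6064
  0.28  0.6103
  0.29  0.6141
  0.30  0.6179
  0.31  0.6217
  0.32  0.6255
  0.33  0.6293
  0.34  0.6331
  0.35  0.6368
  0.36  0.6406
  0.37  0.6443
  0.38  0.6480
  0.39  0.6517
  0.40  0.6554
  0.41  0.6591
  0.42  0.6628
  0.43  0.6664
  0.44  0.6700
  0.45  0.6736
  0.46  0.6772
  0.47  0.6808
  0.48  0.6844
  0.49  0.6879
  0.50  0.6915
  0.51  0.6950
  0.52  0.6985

σ√T = 0.18·√2.5 = 0.2846
d₁ = [ln(218/220) + (0.043 + 0.18²/2)·2.5] / 0.2846 = [-0.0091 + 0.1480] / 0.2846 = 0.4879 → 0.49
d₂ = d₁ − σ√T = 0.4879 − 0.2846 = 0.2033 → 0.20
exp(−rT) = exp(−0.043·2.5) = 0.8981
C = 218·N(0.49) − 220·0.8981·N(0.20) = 218·0.6879 − 220·0.8981·0.5793 = 149.9622 − 114.4593 = 35.5029

€35.50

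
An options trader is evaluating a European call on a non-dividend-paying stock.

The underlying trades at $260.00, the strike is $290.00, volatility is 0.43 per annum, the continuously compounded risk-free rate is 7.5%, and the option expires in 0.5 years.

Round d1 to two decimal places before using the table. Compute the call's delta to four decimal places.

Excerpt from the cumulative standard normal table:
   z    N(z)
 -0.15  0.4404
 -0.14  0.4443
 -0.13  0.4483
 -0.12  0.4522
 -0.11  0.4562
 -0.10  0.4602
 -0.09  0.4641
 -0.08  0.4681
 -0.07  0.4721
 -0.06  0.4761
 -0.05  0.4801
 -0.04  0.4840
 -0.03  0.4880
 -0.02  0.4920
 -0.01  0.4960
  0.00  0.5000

0.4681

σ√T = 0.43 × 0.7071 = 0.3041
ln(S/K) + (r + σ²/2)T = ln(260/290) + (0.075 + 0.43²/2)·0.5 = -0.1092 + 0.0837 = -0.0255
d₁ = -0.0255 / 0.3041 = -0.0838 → -0.08
N(d₁) = N(-0.08) = 0.4681
Δ_call = N(d₁) = 0.4681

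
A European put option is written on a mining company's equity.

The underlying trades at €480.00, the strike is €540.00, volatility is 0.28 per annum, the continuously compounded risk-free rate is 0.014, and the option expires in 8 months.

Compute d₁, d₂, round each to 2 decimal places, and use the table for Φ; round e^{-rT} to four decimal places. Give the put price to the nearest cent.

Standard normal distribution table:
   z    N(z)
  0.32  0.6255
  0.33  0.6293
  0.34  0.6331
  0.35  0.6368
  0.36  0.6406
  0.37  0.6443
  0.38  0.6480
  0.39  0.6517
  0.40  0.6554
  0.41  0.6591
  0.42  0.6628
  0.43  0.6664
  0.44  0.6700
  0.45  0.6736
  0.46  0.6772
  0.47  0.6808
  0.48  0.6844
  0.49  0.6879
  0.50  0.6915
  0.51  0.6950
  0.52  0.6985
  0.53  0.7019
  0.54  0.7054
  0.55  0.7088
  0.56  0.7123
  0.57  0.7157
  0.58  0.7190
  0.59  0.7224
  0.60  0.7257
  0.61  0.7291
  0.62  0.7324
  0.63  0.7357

€78.98

T = 0.6667;  σ√T = 0.2286
d₁ = [ln(480/540) + (0.014 + ½·0.28²)·0.6667] / (σ√T) = (-0.1178 + 0.0355) / 0.2286 = -0.3601 → -0.36
d₂ = -0.3601 − 0.2286 = -0.5887 → -0.59
exp(−rT) = exp(−0.014·0.6667) = 0.9907
N(−d₂) = N(0.59) = 0.7224;  N(−d₁) = N(0.36) = 0.6406
P = 540·0.9907·0.7224 − 480·0.6406 = 386.4681 − 307.4880 = 78.9801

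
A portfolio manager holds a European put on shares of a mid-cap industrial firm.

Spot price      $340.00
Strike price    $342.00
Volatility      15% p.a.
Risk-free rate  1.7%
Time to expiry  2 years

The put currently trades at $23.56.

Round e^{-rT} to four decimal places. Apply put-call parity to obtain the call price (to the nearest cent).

$32.98

e^(−rT) = e^(−0.017·2) = 0.9666
Put-call parity: C − P = S − K·e^(−rT) = 340 − 342·0.9666 = 340 − 330.5772 = 9.4228
C = P + (C − P) = 23.56 + (9.4228) = 32.9828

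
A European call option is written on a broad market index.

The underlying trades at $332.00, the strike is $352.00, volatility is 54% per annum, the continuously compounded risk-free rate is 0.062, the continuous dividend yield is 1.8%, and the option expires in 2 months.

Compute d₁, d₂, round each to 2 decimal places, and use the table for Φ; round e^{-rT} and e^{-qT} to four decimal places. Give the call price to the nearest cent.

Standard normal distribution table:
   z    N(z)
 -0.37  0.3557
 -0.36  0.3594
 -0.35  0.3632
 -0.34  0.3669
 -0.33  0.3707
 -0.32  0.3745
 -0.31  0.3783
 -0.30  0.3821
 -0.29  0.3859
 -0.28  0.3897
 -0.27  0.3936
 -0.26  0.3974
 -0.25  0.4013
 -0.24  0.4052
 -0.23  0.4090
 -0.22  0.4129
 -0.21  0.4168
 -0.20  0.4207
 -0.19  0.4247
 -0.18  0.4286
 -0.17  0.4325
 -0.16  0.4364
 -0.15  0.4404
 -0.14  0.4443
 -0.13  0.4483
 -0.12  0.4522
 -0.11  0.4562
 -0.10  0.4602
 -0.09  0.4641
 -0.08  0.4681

$21.86

σ√T = 0.54 × 0.4082 = 0.2205
d₁ = [ln(332/352) + (0.062 − 0.018 + ½·0.54²)·0.1667] / (σ√T) = (-0.0585 + 0.0316) / 0.2205 = -0.1219 ≈ -0.12
d₂ = -0.1219 − 0.2205 = -0.3423 ≈ -0.34
exp(−qT) = exp(−0.018·0.1667) = 0.9970;  exp(−rT) = exp(−0.062·0.1667) = 0.9897
N(d₁) = N(-0.12) = 0.4522;  N(d₂) = N(-0.34) = 0.3669
C = 332·0.9970·0.4522 − 352·0.9897·0.3669 = 149.6800 − 127.8186 = 21.8614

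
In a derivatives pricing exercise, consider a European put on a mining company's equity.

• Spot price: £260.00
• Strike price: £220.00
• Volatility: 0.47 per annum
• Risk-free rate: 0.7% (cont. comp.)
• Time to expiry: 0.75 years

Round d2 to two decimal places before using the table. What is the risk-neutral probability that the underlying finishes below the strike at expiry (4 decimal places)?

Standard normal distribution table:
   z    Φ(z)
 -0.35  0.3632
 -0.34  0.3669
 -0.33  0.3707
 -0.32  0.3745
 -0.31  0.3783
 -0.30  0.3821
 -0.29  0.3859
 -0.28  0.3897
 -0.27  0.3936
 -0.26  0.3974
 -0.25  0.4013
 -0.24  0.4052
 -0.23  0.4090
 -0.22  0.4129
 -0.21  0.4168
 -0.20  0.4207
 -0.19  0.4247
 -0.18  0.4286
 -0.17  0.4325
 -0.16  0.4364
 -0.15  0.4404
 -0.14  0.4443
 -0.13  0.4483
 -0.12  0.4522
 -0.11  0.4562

0.4129

σ√T = 0.47·√0.75 = 0.4070
d₁ = [ln(260/220) + (0.007 + 0.47²/2)·0.75] / 0.4070 = [0.1671 + 0.0881] / 0.4070 = 0.6268 ⇒ 0.63
d₂ = d₁ − σ√T = 0.6268 − 0.4070 = 0.2198 ⇒ 0.22
Pr(exercise) under Q = N(−d₂) = N(-0.22) = 0.4129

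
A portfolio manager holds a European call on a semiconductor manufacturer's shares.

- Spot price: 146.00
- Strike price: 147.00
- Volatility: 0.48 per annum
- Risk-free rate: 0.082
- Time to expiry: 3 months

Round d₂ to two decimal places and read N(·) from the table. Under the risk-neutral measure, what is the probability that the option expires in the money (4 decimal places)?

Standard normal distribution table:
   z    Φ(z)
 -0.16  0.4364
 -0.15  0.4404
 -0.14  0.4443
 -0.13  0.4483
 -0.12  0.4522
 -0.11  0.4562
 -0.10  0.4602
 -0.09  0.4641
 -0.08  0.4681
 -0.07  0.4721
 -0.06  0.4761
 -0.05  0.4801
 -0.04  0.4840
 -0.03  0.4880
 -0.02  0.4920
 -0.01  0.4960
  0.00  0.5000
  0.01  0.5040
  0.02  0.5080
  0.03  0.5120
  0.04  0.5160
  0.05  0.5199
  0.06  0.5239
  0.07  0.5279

T = 0.25;  σ√T = 0.2400
d₁ = [ln(146/147) + (0.082 + 0.48²/2)·0.25] / 0.2400 = [-0.0068 + 0.0493] / 0.2400 = 0.1770 ⇒ 0.18
d₂ = d₁ − σ√T = 0.1770 − 0.2400 = -0.0630 ⇒ -0.06
Risk-neutral Pr[S_T > K] = N(d₂) = N(-0.06) = 0.4761

0.4761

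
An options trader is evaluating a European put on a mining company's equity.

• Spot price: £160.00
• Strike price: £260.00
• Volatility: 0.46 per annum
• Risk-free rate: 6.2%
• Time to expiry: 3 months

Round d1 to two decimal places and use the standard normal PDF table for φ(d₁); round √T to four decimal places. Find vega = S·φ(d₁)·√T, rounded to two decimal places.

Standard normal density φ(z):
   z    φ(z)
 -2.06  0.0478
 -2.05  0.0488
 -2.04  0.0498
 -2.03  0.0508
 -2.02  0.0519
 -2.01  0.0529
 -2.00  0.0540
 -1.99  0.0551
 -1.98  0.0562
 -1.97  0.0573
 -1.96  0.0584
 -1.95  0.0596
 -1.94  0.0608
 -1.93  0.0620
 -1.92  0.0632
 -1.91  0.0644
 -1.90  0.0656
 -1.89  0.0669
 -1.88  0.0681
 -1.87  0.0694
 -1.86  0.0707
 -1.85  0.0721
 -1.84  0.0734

T = 0.25;  σ√T = 0.2300
d₁ = [ln(160/260) + (0.062 + ½·0.46²)·0.25] / (σ√T) = (-0.4855 + 0.0420) / 0.2300 = -1.9285 ⇒ -1.93
√T = √0.25 = 0.5000
φ(d₁) = φ(-1.93) = 0.0620
vega = S·φ(d₁)·√T = 160·0.0620·0.5000 = 4.9600
(The call has the same vega.)

4.96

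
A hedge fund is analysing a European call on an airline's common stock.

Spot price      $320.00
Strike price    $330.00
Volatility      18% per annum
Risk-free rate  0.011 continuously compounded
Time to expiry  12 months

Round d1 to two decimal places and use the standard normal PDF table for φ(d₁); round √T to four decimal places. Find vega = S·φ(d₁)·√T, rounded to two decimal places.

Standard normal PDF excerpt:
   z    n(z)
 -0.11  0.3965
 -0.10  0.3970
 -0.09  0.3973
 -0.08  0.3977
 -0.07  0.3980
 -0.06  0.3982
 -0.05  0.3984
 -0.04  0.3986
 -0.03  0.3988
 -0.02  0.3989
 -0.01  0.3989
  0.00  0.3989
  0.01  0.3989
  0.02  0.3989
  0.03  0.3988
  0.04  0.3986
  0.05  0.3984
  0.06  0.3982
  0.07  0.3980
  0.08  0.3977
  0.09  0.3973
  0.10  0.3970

σ√T = 0.18·√1 = 0.1800
ln(S/K) + (r + σ²/2)T = ln(320/330) + (0.011 + 0.18²/2)·1 = -0.0308 + 0.0272 = -0.0036
d₁ = -0.0036 / 0.1800 = -0.0198 ⇒ -0.02
√T = √1 = 1.0000
φ(d₁) = φ(-0.02) = 0.3989
vega = S·φ(d₁)·√T = 320·0.3989·1.0000 = 127.6480

127.65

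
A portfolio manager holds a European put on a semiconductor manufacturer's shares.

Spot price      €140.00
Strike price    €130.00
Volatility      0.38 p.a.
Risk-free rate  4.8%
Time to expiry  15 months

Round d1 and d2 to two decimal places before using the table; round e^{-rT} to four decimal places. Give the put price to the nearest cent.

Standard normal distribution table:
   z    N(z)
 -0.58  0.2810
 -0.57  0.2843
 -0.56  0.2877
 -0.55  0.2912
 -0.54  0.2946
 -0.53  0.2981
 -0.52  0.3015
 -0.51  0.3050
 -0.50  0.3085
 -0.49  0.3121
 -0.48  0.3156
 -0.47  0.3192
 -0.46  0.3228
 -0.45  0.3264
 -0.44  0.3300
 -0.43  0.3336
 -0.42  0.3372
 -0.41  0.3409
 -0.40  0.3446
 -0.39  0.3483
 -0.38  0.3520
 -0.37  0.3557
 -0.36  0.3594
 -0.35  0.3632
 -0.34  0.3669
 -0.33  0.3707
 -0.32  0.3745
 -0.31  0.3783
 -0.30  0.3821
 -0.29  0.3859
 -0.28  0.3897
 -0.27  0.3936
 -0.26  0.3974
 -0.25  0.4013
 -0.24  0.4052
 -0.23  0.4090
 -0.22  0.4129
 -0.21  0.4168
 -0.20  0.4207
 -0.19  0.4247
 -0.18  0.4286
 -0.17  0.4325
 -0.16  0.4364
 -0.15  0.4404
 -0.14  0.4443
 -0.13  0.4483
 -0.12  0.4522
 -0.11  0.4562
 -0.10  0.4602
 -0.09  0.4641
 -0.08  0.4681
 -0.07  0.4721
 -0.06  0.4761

€14.61

T = 1.25;  σ√T = 0.4249
ln(S/K) + (r + σ²/2)T = ln(140/130) + (0.048 + 0.38²/2)·1.25 = 0.0741 + 0.1502 = 0.2244
d₁ = 0.2244 / 0.4249 = 0.5281 which rounds to 0.53
d₂ = d₁ − σ√T = 0.5281 − 0.4249 = 0.1032 which rounds to 0.10
exp(−rT) = exp(−0.048·1.25) = 0.9418
N(−d₂) = N(-0.10) = 0.4602;  N(−d₁) = N(-0.53) = 0.2981
P = 130·0.9418·0.4602 − 140·0.2981 = 56.3441 − 41.7340 = 14.6101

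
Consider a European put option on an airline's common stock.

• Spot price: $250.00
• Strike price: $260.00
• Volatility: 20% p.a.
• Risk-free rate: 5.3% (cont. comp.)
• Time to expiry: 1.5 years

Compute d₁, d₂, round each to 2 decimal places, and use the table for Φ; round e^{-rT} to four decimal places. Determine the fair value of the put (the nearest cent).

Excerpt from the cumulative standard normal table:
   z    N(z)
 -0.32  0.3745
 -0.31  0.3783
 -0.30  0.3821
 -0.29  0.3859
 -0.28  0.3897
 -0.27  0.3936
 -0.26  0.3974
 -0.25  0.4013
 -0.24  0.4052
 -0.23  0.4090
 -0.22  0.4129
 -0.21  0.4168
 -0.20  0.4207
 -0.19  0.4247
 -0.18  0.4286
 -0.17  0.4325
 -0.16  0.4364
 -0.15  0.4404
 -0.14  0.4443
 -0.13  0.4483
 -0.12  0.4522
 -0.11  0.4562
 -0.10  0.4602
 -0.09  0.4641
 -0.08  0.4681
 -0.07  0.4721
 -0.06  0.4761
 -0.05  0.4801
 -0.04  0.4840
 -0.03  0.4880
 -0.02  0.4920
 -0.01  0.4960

$19.75

σ√T = 0.2 × 1.2247 = 0.2449
d₁ = [ln(250/260) + (0.053 + ½·0.2²)·1.5] / (σ√T) = (-0.0392 + 0.1095) / 0.2449 = 0.2869 ⇒ 0.29
d₂ = 0.2869 − 0.2449 = 0.0420 ⇒ 0.04
e^(−rT) = e^(−0.053·1.5) = 0.9236
N(−d₂) = N(-0.04) = 0.4840;  N(−d₁) = N(-0.29) = 0.3859
P = 260·0.9236·0.4840 − 250·0.3859 = 116.2258 − 96.4750 = 19.7508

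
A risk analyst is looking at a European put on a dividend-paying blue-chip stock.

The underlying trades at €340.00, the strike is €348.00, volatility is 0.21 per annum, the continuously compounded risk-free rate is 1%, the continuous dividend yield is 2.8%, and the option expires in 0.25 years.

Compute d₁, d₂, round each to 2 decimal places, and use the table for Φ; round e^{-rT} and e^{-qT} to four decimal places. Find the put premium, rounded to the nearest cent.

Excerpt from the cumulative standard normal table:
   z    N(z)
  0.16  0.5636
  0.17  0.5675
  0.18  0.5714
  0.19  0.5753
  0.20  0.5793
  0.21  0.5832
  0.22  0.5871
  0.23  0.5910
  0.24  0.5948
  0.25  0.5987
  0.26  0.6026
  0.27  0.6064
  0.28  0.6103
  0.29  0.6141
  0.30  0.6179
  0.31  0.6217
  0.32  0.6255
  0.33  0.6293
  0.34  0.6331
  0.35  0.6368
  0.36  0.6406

€20.23

T = 0.25;  σ√T = 0.1050
ln(S/K) + (r − q + σ²/2)T = ln(340/348) + (0.01 − 0.028 + 0.21²/2)·0.25 = -0.0233 + 0.0010 = -0.0222
d₁ = -0.0222 / 0.1050 = -0.2119 → -0.21
d₂ = d₁ − σ√T = -0.2119 − 0.1050 = -0.3169 → -0.32
e^(−qT) = e^(−0.028·0.25) = 0.9930;  e^(−rT) = e^(−0.01·0.25) = 0.9975
N(−d₂) = N(0.32) = 0.6255;  N(−d₁) = N(0.21) = 0.5832
P = 348·0.9975·0.6255 − 340·0.9930·0.5832 = 217.1298 − 196.9000 = 20.2298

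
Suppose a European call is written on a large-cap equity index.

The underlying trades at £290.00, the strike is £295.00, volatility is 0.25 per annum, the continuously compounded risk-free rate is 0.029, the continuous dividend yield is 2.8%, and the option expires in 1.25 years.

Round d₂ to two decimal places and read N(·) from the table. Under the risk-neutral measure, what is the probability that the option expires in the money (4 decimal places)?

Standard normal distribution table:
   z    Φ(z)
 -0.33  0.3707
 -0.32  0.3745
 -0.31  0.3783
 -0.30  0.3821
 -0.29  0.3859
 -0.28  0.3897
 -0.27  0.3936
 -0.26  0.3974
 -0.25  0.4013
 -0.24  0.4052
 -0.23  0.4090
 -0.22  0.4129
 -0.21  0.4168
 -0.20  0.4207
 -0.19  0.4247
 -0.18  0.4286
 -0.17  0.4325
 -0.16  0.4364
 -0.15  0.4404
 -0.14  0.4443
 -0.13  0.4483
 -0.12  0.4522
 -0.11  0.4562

σ√T = 0.25 × 1.1180 = 0.2795
d₁ = [ln(290/295) + (0.029 − 0.028 + 0.25²/2)·1.25] / 0.2795 = [-0.0171 + 0.0403] / 0.2795 = 0.0831 → 0.08
d₂ = d₁ − σ√T = 0.0831 − 0.2795 = -0.1964 → -0.20
Pr(exercise) under Q = N(d₂) = 0.4207

0.4207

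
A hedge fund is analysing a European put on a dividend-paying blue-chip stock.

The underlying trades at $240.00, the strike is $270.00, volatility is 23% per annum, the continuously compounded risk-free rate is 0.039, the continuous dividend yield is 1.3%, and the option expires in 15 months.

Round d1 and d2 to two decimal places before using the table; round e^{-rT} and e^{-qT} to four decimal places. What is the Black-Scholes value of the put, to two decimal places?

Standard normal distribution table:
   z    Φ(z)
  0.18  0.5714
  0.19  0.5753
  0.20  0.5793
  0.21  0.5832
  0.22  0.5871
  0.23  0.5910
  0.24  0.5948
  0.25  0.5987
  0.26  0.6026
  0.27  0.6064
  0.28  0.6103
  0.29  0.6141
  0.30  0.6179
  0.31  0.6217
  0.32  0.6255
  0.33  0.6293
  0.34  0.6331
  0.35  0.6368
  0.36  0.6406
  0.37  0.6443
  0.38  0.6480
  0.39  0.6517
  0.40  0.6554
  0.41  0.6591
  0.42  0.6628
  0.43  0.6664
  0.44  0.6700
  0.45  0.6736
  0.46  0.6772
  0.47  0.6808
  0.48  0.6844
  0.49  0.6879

σ√T = 0.23·√1.25 = 0.2571
ln(S/K) + (r − q + σ²/2)T = ln(240/270) + (0.039 − 0.013 + 0.23²/2)·1.25 = -0.1178 + 0.0656 = -0.0522
d₁ = -0.0522 / 0.2571 = -0.2031 ⇒ -0.20
d₂ = d₁ − σ√T = -0.2031 − 0.2571 = -0.4602 ⇒ -0.46
e^(−qT) = e^(−0.013·1.25) = 0.9839;  e^(−rT) = e^(−0.039·1.25) = 0.9524
N(−d₂) = N(0.46) = 0.6772;  N(−d₁) = N(0.20) = 0.5793
P = 270·0.9524·0.6772 − 240·0.9839·0.5793 = 174.1406 − 136.7936 = 37.3470

$37.35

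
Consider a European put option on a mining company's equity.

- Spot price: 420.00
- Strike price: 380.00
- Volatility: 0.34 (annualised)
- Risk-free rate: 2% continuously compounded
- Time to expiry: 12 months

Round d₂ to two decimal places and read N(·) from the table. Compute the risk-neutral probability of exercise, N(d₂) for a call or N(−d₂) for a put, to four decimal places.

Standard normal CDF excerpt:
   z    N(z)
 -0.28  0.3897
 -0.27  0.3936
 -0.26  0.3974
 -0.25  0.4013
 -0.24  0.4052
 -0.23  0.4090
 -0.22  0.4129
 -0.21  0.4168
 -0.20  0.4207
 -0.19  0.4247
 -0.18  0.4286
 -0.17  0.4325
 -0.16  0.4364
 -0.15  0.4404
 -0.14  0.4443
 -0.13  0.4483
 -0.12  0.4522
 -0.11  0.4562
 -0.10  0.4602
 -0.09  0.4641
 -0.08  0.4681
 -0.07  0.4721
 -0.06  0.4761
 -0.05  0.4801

0.4286

σ√T = 0.34 × 1.0000 = 0.3400
ln(S/K) + (r + σ²/2)T = ln(420/380) + (0.02 + 0.34²/2)·1 = 0.1001 + 0.0778 = 0.1779
d₁ = 0.1779 / 0.3400 = 0.5232 → 0.52
d₂ = d₁ − σ√T = 0.5232 − 0.3400 = 0.1832 → 0.18
Risk-neutral Pr[S_T < K] = N(−d₂) = N(-0.18) = 0.4286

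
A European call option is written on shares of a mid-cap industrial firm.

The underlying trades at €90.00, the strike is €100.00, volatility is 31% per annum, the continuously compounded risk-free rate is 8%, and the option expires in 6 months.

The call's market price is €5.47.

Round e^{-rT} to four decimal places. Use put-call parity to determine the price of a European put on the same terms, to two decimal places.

€11.55

exp(−rT) = exp(−0.08·0.5) = 0.9608
Put-call parity: C − P = S − K·e^(−rT) = 90 − 100·0.9608 = 90 − 96.0800 = -6.0800
P = C − (C − P) = 5.47 − (-6.0800) = 11.5500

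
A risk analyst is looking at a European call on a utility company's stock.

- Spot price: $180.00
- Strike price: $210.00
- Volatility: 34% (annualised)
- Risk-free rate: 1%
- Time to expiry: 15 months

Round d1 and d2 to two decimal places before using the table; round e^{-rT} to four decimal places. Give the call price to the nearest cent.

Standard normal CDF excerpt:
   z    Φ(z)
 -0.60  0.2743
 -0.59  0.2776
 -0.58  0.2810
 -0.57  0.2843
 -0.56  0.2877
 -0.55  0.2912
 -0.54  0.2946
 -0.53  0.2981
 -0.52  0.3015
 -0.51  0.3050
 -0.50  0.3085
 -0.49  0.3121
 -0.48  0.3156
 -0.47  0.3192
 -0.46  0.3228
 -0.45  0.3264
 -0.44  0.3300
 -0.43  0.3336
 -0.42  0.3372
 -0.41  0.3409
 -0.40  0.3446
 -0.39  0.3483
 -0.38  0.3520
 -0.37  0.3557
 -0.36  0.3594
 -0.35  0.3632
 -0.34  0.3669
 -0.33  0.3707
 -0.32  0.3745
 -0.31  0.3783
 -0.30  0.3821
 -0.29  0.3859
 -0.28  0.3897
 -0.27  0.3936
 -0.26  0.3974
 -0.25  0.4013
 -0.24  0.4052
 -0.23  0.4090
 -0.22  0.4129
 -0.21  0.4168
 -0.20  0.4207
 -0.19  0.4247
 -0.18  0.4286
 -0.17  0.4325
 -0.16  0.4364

$17.48

T = 1.25;  σ√T = 0.3801
d₁ = [ln(180/210) + (0.01 + 0.34²/2)·1.25] / 0.3801 = [-0.1542 + 0.0848] / 0.3801 = -0.1826 ≈ -0.18
d₂ = d₁ − σ√T = -0.1826 − 0.3801 = -0.5627 ≈ -0.56
exp(−rT) = exp(−0.01·1.25) = 0.9876
N(d₁) = N(-0.18) = 0.4286;  N(d₂) = N(-0.56) = 0.2877
C = 180·0.4286 − 210·0.9876·0.2877 = 77.1480 − 59.6678 = 17.4802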